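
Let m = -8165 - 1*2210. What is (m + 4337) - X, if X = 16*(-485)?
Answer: 1722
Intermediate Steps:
m = -10375 (m = -8165 - 2210 = -10375)
X = -7760
(m + 4337) - X = (-10375 + 4337) - 1*(-7760) = -6038 + 7760 = 1722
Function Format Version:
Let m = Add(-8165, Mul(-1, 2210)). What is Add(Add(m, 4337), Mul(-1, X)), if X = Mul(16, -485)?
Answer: 1722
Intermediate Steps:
m = -10375 (m = Add(-8165, -2210) = -10375)
X = -7760
Add(Add(m, 4337), Mul(-1, X)) = Add(Add(-10375, 4337), Mul(-1, -7760)) = Add(-6038, 7760) = 1722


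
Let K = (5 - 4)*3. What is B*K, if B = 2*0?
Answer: 0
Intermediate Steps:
B = 0
K = 3 (K = 1*3 = 3)
B*K = 0*3 = 0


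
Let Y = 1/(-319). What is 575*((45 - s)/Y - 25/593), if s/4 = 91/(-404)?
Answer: -504263923775/59893 ≈ -8.4194e+6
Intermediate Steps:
s = -91/101 (s = 4*(91/(-404)) = 4*(91*(-1/404)) = 4*(-91/404) = -91/101 ≈ -0.90099)
Y = -1/319 ≈ -0.0031348
575*((45 - s)/Y - 25/593) = 575*((45 - 1*(-91/101))/(-1/319) - 25/593) = 575*((45 + 91/101)*(-319) - 25*1/593) = 575*((4636/101)*(-319) - 25/593) = 575*(-1478884/101 - 25/593) = 575*(-876980737/59893) = -504263923775/59893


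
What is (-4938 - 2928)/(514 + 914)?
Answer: -1311/238 ≈ -5.5084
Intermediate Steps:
(-4938 - 2928)/(514 + 914) = -7866/1428 = -7866*1/1428 = -1311/238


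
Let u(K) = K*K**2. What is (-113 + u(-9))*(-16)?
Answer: 13472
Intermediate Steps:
u(K) = K**3
(-113 + u(-9))*(-16) = (-113 + (-9)**3)*(-16) = (-113 - 729)*(-16) = -842*(-16) = 13472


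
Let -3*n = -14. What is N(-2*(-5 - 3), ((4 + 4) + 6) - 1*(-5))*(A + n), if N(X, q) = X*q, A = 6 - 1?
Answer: 8816/3 ≈ 2938.7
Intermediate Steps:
n = 14/3 (n = -⅓*(-14) = 14/3 ≈ 4.6667)
A = 5
N(-2*(-5 - 3), ((4 + 4) + 6) - 1*(-5))*(A + n) = ((-2*(-5 - 3))*(((4 + 4) + 6) - 1*(-5)))*(5 + 14/3) = ((-2*(-8))*((8 + 6) + 5))*(29/3) = (16*(14 + 5))*(29/3) = (16*19)*(29/3) = 304*(29/3) = 8816/3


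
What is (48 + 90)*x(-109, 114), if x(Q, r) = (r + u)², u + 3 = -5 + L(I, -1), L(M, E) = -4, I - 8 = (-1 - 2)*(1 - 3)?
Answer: 1435752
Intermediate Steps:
I = 14 (I = 8 + (-1 - 2)*(1 - 3) = 8 - 3*(-2) = 8 + 6 = 14)
u = -12 (u = -3 + (-5 - 4) = -3 - 9 = -12)
x(Q, r) = (-12 + r)² (x(Q, r) = (r - 12)² = (-12 + r)²)
(48 + 90)*x(-109, 114) = (48 + 90)*(-12 + 114)² = 138*102² = 138*10404 = 1435752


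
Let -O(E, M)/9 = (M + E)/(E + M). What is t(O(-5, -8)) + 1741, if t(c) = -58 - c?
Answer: 1692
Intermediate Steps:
O(E, M) = -9 (O(E, M) = -9*(M + E)/(E + M) = -9*(E + M)/(E + M) = -9*1 = -9)
t(O(-5, -8)) + 1741 = (-58 - 1*(-9)) + 1741 = (-58 + 9) + 1741 = -49 + 1741 = 1692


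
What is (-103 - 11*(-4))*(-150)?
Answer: 8850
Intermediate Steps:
(-103 - 11*(-4))*(-150) = (-103 + 44)*(-150) = -59*(-150) = 8850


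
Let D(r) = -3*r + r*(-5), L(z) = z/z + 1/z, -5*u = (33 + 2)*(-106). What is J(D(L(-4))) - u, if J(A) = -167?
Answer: -909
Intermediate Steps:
u = 742 (u = -(33 + 2)*(-106)/5 = -7*(-106) = -1/5*(-3710) = 742)
L(z) = 1 + 1/z
D(r) = -8*r (D(r) = -3*r - 5*r = -8*r)
J(D(L(-4))) - u = -167 - 1*742 = -167 - 742 = -909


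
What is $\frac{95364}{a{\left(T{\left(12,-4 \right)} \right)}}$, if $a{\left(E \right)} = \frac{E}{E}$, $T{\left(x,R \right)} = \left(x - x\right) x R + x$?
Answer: $95364$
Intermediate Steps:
$T{\left(x,R \right)} = x$ ($T{\left(x,R \right)} = 0 x R + x = 0 R + x = 0 + x = x$)
$a{\left(E \right)} = 1$
$\frac{95364}{a{\left(T{\left(12,-4 \right)} \right)}} = \frac{95364}{1} = 95364 \cdot 1 = 95364$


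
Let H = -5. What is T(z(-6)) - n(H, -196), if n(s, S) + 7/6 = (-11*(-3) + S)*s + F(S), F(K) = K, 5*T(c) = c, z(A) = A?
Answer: -18571/30 ≈ -619.03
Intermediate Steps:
T(c) = c/5
n(s, S) = -7/6 + S + s*(33 + S) (n(s, S) = -7/6 + ((-11*(-3) + S)*s + S) = -7/6 + ((33 + S)*s + S) = -7/6 + (s*(33 + S) + S) = -7/6 + (S + s*(33 + S)) = -7/6 + S + s*(33 + S))
T(z(-6)) - n(H, -196) = (1/5)*(-6) - (-7/6 - 196 + 33*(-5) - 196*(-5)) = -6/5 - (-7/6 - 196 - 165 + 980) = -6/5 - 1*3707/6 = -6/5 - 3707/6 = -18571/30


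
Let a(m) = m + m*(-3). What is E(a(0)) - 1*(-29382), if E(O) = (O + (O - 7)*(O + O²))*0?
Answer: 29382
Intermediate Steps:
a(m) = -2*m (a(m) = m - 3*m = -2*m)
E(O) = 0 (E(O) = (O + (-7 + O)*(O + O²))*0 = 0)
E(a(0)) - 1*(-29382) = 0 - 1*(-29382) = 0 + 29382 = 29382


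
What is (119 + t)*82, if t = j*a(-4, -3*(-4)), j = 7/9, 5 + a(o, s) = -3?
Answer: 83230/9 ≈ 9247.8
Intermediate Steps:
a(o, s) = -8 (a(o, s) = -5 - 3 = -8)
j = 7/9 (j = 7*(⅑) = 7/9 ≈ 0.77778)
t = -56/9 (t = (7/9)*(-8) = -56/9 ≈ -6.2222)
(119 + t)*82 = (119 - 56/9)*82 = (1015/9)*82 = 83230/9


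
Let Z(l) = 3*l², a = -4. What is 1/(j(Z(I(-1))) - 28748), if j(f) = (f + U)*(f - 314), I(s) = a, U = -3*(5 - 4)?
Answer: -1/40718 ≈ -2.4559e-5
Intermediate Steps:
U = -3 (U = -3*1 = -3)
I(s) = -4
j(f) = (-314 + f)*(-3 + f) (j(f) = (f - 3)*(f - 314) = (-3 + f)*(-314 + f) = (-314 + f)*(-3 + f))
1/(j(Z(I(-1))) - 28748) = 1/((942 + (3*(-4)²)² - 951*(-4)²) - 28748) = 1/((942 + (3*16)² - 951*16) - 28748) = 1/((942 + 48² - 317*48) - 28748) = 1/((942 + 2304 - 15216) - 28748) = 1/(-11970 - 28748) = 1/(-40718) = -1/40718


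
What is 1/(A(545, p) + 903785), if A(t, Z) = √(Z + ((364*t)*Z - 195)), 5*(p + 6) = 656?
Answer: 4518925/4084012445594 - √620927655/4084012445594 ≈ 1.1004e-6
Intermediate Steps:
p = 626/5 (p = -6 + (⅕)*656 = -6 + 656/5 = 626/5 ≈ 125.20)
A(t, Z) = √(-195 + Z + 364*Z*t) (A(t, Z) = √(Z + (364*Z*t - 195)) = √(Z + (-195 + 364*Z*t)) = √(-195 + Z + 364*Z*t))
1/(A(545, p) + 903785) = 1/(√(-195 + 626/5 + 364*(626/5)*545) + 903785) = 1/(√(-195 + 626/5 + 24837176) + 903785) = 1/(√(124185531/5) + 903785) = 1/(√620927655/5 + 903785) = 1/(903785 + √620927655/5)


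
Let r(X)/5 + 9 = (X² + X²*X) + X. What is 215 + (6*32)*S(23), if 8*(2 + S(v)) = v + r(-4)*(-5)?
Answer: 36983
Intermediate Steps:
r(X) = -45 + 5*X + 5*X² + 5*X³ (r(X) = -45 + 5*((X² + X²*X) + X) = -45 + 5*((X² + X³) + X) = -45 + 5*(X + X² + X³) = -45 + (5*X + 5*X² + 5*X³) = -45 + 5*X + 5*X² + 5*X³)
S(v) = 1509/8 + v/8 (S(v) = -2 + (v + (-45 + 5*(-4) + 5*(-4)² + 5*(-4)³)*(-5))/8 = -2 + (v + (-45 - 20 + 5*16 + 5*(-64))*(-5))/8 = -2 + (v + (-45 - 20 + 80 - 320)*(-5))/8 = -2 + (v - 305*(-5))/8 = -2 + (v + 1525)/8 = -2 + (1525 + v)/8 = -2 + (1525/8 + v/8) = 1509/8 + v/8)
215 + (6*32)*S(23) = 215 + (6*32)*(1509/8 + (⅛)*23) = 215 + 192*(1509/8 + 23/8) = 215 + 192*(383/2) = 215 + 36768 = 36983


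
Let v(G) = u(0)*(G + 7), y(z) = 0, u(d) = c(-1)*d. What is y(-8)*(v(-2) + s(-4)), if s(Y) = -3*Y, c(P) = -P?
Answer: 0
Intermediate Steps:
u(d) = d (u(d) = (-1*(-1))*d = 1*d = d)
v(G) = 0 (v(G) = 0*(G + 7) = 0*(7 + G) = 0)
y(-8)*(v(-2) + s(-4)) = 0*(0 - 3*(-4)) = 0*(0 + 12) = 0*12 = 0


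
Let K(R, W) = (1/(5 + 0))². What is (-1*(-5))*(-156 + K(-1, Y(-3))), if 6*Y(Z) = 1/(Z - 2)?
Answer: -3899/5 ≈ -779.80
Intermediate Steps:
Y(Z) = 1/(6*(-2 + Z)) (Y(Z) = 1/(6*(Z - 2)) = 1/(6*(-2 + Z)))
K(R, W) = 1/25 (K(R, W) = (1/5)² = (⅕)² = 1/25)
(-1*(-5))*(-156 + K(-1, Y(-3))) = (-1*(-5))*(-156 + 1/25) = 5*(-3899/25) = -3899/5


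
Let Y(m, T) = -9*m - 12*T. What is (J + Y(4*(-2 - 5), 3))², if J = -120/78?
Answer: 7772944/169 ≈ 45994.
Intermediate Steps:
J = -20/13 (J = -120*1/78 = -20/13 ≈ -1.5385)
Y(m, T) = -12*T - 9*m
(J + Y(4*(-2 - 5), 3))² = (-20/13 + (-12*3 - 36*(-2 - 5)))² = (-20/13 + (-36 - 36*(-7)))² = (-20/13 + (-36 - 9*(-28)))² = (-20/13 + (-36 + 252))² = (-20/13 + 216)² = (2788/13)² = 7772944/169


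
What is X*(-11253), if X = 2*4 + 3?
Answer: -123783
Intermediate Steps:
X = 11 (X = 8 + 3 = 11)
X*(-11253) = 11*(-11253) = -123783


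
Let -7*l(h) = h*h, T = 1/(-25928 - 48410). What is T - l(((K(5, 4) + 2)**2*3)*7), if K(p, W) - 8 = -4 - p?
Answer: 4683293/74338 ≈ 63.000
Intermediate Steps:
K(p, W) = 4 - p (K(p, W) = 8 + (-4 - p) = 4 - p)
T = -1/74338 (T = 1/(-74338) = -1/74338 ≈ -1.3452e-5)
l(h) = -h**2/7 (l(h) = -h*h/7 = -h**2/7)
T - l(((K(5, 4) + 2)**2*3)*7) = -1/74338 - (-1)*((((4 - 1*5) + 2)**2*3)*7)**2/7 = -1/74338 - (-1)*((((4 - 5) + 2)**2*3)*7)**2/7 = -1/74338 - (-1)*(((-1 + 2)**2*3)*7)**2/7 = -1/74338 - (-1)*((1**2*3)*7)**2/7 = -1/74338 - (-1)*((1*3)*7)**2/7 = -1/74338 - (-1)*(3*7)**2/7 = -1/74338 - (-1)*21**2/7 = -1/74338 - (-1)*441/7 = -1/74338 - 1*(-63) = -1/74338 + 63 = 4683293/74338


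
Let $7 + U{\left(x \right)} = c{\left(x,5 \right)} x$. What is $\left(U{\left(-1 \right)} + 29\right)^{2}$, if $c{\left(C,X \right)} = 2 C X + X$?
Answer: $729$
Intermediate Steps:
$c{\left(C,X \right)} = X + 2 C X$ ($c{\left(C,X \right)} = 2 C X + X = X + 2 C X$)
$U{\left(x \right)} = -7 + x \left(5 + 10 x\right)$ ($U{\left(x \right)} = -7 + 5 \left(1 + 2 x\right) x = -7 + \left(5 + 10 x\right) x = -7 + x \left(5 + 10 x\right)$)
$\left(U{\left(-1 \right)} + 29\right)^{2} = \left(\left(-7 + 5 \left(-1\right) \left(1 + 2 \left(-1\right)\right)\right) + 29\right)^{2} = \left(\left(-7 + 5 \left(-1\right) \left(1 - 2\right)\right) + 29\right)^{2} = \left(\left(-7 + 5 \left(-1\right) \left(-1\right)\right) + 29\right)^{2} = \left(\left(-7 + 5\right) + 29\right)^{2} = \left(-2 + 29\right)^{2} = 27^{2} = 729$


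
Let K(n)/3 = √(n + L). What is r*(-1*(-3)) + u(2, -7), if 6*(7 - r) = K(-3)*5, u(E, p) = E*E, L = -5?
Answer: 25 - 15*I*√2 ≈ 25.0 - 21.213*I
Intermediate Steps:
K(n) = 3*√(-5 + n) (K(n) = 3*√(n - 5) = 3*√(-5 + n))
u(E, p) = E²
r = 7 - 5*I*√2 (r = 7 - 3*√(-5 - 3)*5/6 = 7 - 3*√(-8)*5/6 = 7 - 3*(2*I*√2)*5/6 = 7 - 6*I*√2*5/6 = 7 - 5*I*√2 ≈ 7.0 - 7.0711*I)
r*(-1*(-3)) + u(2, -7) = (7 - 5*I*√2)*(-1*(-3)) + 2² = (7 - 5*I*√2)*3 + 4 = (21 - 15*I*√2) + 4 = 25 - 15*I*√2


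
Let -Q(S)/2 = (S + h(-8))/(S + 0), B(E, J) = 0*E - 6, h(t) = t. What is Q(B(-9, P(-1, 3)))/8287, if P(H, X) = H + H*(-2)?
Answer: -14/24861 ≈ -0.00056313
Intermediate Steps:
P(H, X) = -H (P(H, X) = H - 2*H = -H)
B(E, J) = -6 (B(E, J) = 0 - 6 = -6)
Q(S) = -2*(-8 + S)/S (Q(S) = -2*(S - 8)/(S + 0) = -2*(-8 + S)/S)
Q(B(-9, P(-1, 3)))/8287 = (-2 + 16/(-6))/8287 = (-2 + 16*(-⅙))*(1/8287) = (-2 - 8/3)*(1/8287) = -14/3*1/8287 = -14/24861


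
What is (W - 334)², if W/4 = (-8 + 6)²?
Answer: 101124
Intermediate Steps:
W = 16 (W = 4*(-8 + 6)² = 4*(-2)² = 4*4 = 16)
(W - 334)² = (16 - 334)² = (-318)² = 101124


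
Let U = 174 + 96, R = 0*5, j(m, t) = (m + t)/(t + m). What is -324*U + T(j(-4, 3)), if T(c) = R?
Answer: -87480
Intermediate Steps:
j(m, t) = 1 (j(m, t) = (m + t)/(m + t) = 1)
R = 0
T(c) = 0
U = 270
-324*U + T(j(-4, 3)) = -324*270 + 0 = -87480 + 0 = -87480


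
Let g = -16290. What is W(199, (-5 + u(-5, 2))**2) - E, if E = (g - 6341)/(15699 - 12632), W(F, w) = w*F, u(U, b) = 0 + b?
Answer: 5515628/3067 ≈ 1798.4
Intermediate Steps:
u(U, b) = b
W(F, w) = F*w
E = -22631/3067 (E = (-16290 - 6341)/(15699 - 12632) = -22631/3067 ≈ -7.3789)
W(199, (-5 + u(-5, 2))**2) - E = 199*(-5 + 2)**2 - 1*(-22631/3067) = 199*(-3)**2 + 22631/3067 = 199*9 + 22631/3067 = 1791 + 22631/3067 = 5515628/3067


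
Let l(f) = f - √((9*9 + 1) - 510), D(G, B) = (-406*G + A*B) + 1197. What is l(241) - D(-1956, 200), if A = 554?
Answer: -905892 - 2*I*√107 ≈ -9.0589e+5 - 20.688*I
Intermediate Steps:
D(G, B) = 1197 - 406*G + 554*B (D(G, B) = (-406*G + 554*B) + 1197 = 1197 - 406*G + 554*B)
l(f) = f - 2*I*√107 (l(f) = f - √((81 + 1) - 510) = f - √(82 - 510) = f - √(-428) = f - 2*I*√107)
l(241) - D(-1956, 200) = (241 - 2*I*√107) - (1197 - 406*(-1956) + 554*200) = (241 - 2*I*√107) - (1197 + 794136 + 110800) = (241 - 2*I*√107) - 1*906133 = (241 - 2*I*√107) - 906133 = -905892 - 2*I*√107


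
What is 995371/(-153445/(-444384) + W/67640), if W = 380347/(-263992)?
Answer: 246824226186641213760/85619036716261 ≈ 2.8828e+6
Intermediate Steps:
W = -380347/263992 (W = 380347*(-1/263992) = -380347/263992 ≈ -1.4408)
995371/(-153445/(-444384) + W/67640) = 995371/(-153445/(-444384) - 380347/263992/67640) = 995371/(-153445*(-1/444384) - 380347/263992*1/67640) = 995371/(153445/444384 - 380347/17856418880) = 995371/(85619036716261/247972088986560) = 995371*(247972088986560/85619036716261) = 246824226186641213760/85619036716261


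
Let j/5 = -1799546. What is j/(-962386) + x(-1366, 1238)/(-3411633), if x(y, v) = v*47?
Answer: 15320477600647/1641653918169 ≈ 9.3323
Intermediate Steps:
j = -8997730 (j = 5*(-1799546) = -8997730)
x(y, v) = 47*v
j/(-962386) + x(-1366, 1238)/(-3411633) = -8997730/(-962386) + (47*1238)/(-3411633) = -8997730*(-1/962386) + 58186*(-1/3411633) = 4498865/481193 - 58186/3411633 = 15320477600647/1641653918169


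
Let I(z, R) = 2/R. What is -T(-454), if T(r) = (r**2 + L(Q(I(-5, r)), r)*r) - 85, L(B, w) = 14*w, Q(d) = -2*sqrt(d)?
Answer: -3091655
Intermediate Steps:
T(r) = -85 + 15*r**2 (T(r) = (r**2 + (14*r)*r) - 85 = (r**2 + 14*r**2) - 85 = 15*r**2 - 85 = -85 + 15*r**2)
-T(-454) = -(-85 + 15*(-454)**2) = -(-85 + 15*206116) = -(-85 + 3091740) = -1*3091655 = -3091655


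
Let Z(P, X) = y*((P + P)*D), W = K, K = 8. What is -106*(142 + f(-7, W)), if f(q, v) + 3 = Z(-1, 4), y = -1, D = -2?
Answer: -14310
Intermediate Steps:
W = 8
Z(P, X) = 4*P (Z(P, X) = -(P + P)*(-2) = -2*P*(-2) = -(-4)*P = 4*P)
f(q, v) = -7 (f(q, v) = -3 + 4*(-1) = -3 - 4 = -7)
-106*(142 + f(-7, W)) = -106*(142 - 7) = -106*135 = -14310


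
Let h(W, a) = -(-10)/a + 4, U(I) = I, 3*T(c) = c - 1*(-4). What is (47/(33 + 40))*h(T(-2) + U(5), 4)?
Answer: 611/146 ≈ 4.1849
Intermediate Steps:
T(c) = 4/3 + c/3 (T(c) = (c - 1*(-4))/3 = (c + 4)/3 = (4 + c)/3 = 4/3 + c/3)
h(W, a) = 4 + 10/a (h(W, a) = 10/a + 4 = 4 + 10/a)
(47/(33 + 40))*h(T(-2) + U(5), 4) = (47/(33 + 40))*(4 + 10/4) = (47/73)*(4 + 10*(1/4)) = ((1/73)*47)*(4 + 5/2) = (47/73)*(13/2) = 611/146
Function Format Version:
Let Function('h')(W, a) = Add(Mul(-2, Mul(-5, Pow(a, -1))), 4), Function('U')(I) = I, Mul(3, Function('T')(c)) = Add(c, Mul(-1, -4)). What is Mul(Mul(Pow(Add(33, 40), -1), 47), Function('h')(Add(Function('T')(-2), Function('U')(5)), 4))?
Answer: Rational(611, 146) ≈ 4.1849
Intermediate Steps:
Function('T')(c) = Add(Rational(4, 3), Mul(Rational(1, 3), c)) (Function('T')(c) = Mul(Rational(1, 3), Add(c, Mul(-1, -4))) = Mul(Rational(1, 3), Add(c, 4)) = Mul(Rational(1, 3), Add(4, c)) = Add(Rational(4, 3), Mul(Rational(1, 3), c)))
Function('h')(W, a) = Add(4, Mul(10, Pow(a, -1))) (Function('h')(W, a) = Add(Mul(10, Pow(a, -1)), 4) = Add(4, Mul(10, Pow(a, -1))))
Mul(Mul(Pow(Add(33, 40), -1), 47), Function('h')(Add(Function('T')(-2), Function('U')(5)), 4)) = Mul(Mul(Pow(Add(33, 40), -1), 47), Add(4, Mul(10, Pow(4, -1)))) = Mul(Mul(Pow(73, -1), 47), Add(4, Mul(10, Rational(1, 4)))) = Mul(Mul(Rational(1, 73), 47), Add(4, Rational(5, 2))) = Mul(Rational(47, 73), Rational(13, 2)) = Rational(611, 146)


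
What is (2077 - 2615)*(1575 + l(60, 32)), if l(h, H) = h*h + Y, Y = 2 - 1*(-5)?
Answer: -2787916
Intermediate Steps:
Y = 7 (Y = 2 + 5 = 7)
l(h, H) = 7 + h² (l(h, H) = h*h + 7 = h² + 7 = 7 + h²)
(2077 - 2615)*(1575 + l(60, 32)) = (2077 - 2615)*(1575 + (7 + 60²)) = -538*(1575 + (7 + 3600)) = -538*(1575 + 3607) = -538*5182 = -2787916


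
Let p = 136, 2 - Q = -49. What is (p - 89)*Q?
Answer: 2397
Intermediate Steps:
Q = 51 (Q = 2 - 1*(-49) = 2 + 49 = 51)
(p - 89)*Q = (136 - 89)*51 = 47*51 = 2397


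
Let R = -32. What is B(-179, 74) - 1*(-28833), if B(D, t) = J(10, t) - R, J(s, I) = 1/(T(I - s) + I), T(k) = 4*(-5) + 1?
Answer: 1587576/55 ≈ 28865.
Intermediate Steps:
T(k) = -19 (T(k) = -20 + 1 = -19)
J(s, I) = 1/(-19 + I)
B(D, t) = 32 + 1/(-19 + t) (B(D, t) = 1/(-19 + t) - 1*(-32) = 1/(-19 + t) + 32 = 32 + 1/(-19 + t))
B(-179, 74) - 1*(-28833) = (-607 + 32*74)/(-19 + 74) - 1*(-28833) = (-607 + 2368)/55 + 28833 = (1/55)*1761 + 28833 = 1761/55 + 28833 = 1587576/55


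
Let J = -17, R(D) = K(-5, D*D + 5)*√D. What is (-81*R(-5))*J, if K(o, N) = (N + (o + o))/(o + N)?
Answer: 5508*I*√5/5 ≈ 2463.3*I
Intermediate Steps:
K(o, N) = (N + 2*o)/(N + o)
R(D) = (-5 + D²)/D^(3/2) (R(D) = (((D*D + 5) + 2*(-5))/((D*D + 5) - 5))*√D = (((D² + 5) - 10)/((D² + 5) - 5))*√D = (((5 + D²) - 10)/((5 + D²) - 5))*√D = ((-5 + D²)/(D²))*√D = ((-5 + D²)/D²)*√D = (-5 + D²)/D^(3/2))
(-81*R(-5))*J = -81*(-5 + (-5)²)/(-5)^(3/2)*(-17) = -81*I*√5/25*(-5 + 25)*(-17) = -81*I*√5/25*20*(-17) = -324*I*√5/5*(-17) = 5508*I*√5/5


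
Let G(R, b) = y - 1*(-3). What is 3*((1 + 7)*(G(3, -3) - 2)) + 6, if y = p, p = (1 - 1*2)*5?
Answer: -90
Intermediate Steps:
p = -5 (p = (1 - 2)*5 = -1*5 = -5)
y = -5
G(R, b) = -2 (G(R, b) = -5 - 1*(-3) = -5 + 3 = -2)
3*((1 + 7)*(G(3, -3) - 2)) + 6 = 3*((1 + 7)*(-2 - 2)) + 6 = 3*(8*(-4)) + 6 = 3*(-32) + 6 = -96 + 6 = -90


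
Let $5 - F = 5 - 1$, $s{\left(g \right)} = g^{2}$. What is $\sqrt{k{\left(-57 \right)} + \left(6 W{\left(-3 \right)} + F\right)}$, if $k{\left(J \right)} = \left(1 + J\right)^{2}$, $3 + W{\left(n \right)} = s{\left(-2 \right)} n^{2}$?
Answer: $\sqrt{3335} \approx 57.749$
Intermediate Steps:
$F = 1$ ($F = 5 - \left(5 - 1\right) = 5 - 4 = 1$)
$W{\left(n \right)} = -3 + 4 n^{2}$ ($W{\left(n \right)} = -3 + \left(-2\right)^{2} n^{2} = -3 + 4 n^{2}$)
$\sqrt{k{\left(-57 \right)} + \left(6 W{\left(-3 \right)} + F\right)} = \sqrt{\left(1 - 57\right)^{2} + \left(6 \left(-3 + 4 \left(-3\right)^{2}\right) + 1\right)} = \sqrt{\left(-56\right)^{2} + \left(6 \left(-3 + 4 \cdot 9\right) + 1\right)} = \sqrt{3136 + \left(6 \left(-3 + 36\right) + 1\right)} = \sqrt{3136 + \left(6 \cdot 33 + 1\right)} = \sqrt{3136 + \left(198 + 1\right)} = \sqrt{3136 + 199} = \sqrt{3335}$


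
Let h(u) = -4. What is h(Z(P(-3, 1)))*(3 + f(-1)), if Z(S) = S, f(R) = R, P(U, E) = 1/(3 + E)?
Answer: -8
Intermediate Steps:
h(Z(P(-3, 1)))*(3 + f(-1)) = -4*(3 - 1) = -4*2 = -8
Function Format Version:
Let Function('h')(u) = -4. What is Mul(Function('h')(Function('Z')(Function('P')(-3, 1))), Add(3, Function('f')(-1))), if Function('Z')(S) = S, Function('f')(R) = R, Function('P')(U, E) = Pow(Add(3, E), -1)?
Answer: -8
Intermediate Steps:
Mul(Function('h')(Function('Z')(Function('P')(-3, 1))), Add(3, Function('f')(-1))) = Mul(-4, Add(3, -1)) = Mul(-4, 2) = -8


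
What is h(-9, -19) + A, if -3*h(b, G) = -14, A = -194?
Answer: -568/3 ≈ -189.33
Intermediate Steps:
h(b, G) = 14/3 (h(b, G) = -⅓*(-14) = 14/3)
h(-9, -19) + A = 14/3 - 194 = -568/3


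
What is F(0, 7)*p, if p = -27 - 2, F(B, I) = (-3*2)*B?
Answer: 0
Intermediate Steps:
F(B, I) = -6*B
p = -29
F(0, 7)*p = -6*0*(-29) = 0*(-29) = 0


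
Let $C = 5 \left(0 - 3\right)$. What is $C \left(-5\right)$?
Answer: $75$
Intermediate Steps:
$C = -15$ ($C = 5 \left(-3\right) = -15$)
$C \left(-5\right) = \left(-15\right) \left(-5\right) = 75$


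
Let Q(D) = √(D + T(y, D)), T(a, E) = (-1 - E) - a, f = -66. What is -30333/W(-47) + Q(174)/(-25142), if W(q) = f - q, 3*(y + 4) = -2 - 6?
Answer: 30333/19 - √51/75426 ≈ 1596.5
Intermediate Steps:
y = -20/3 (y = -4 + (-2 - 6)/3 = -4 + (⅓)*(-8) = -4 - 8/3 = -20/3 ≈ -6.6667)
T(a, E) = -1 - E - a
Q(D) = √51/3 (Q(D) = √(D + (-1 - D - 1*(-20/3))) = √(D + (-1 - D + 20/3)) = √(D + (17/3 - D)) = √(17/3) = √51/3)
W(q) = -66 - q
-30333/W(-47) + Q(174)/(-25142) = -30333/(-66 - 1*(-47)) + (√51/3)/(-25142) = -30333/(-66 + 47) + (√51/3)*(-1/25142) = -30333/(-19) - √51/75426 = -30333*(-1/19) - √51/75426 = 30333/19 - √51/75426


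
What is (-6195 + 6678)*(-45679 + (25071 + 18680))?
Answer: -931224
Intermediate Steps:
(-6195 + 6678)*(-45679 + (25071 + 18680)) = 483*(-45679 + 43751) = 483*(-1928) = -931224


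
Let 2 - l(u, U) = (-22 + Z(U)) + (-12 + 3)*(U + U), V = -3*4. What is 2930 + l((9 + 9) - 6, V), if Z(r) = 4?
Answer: 2734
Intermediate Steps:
V = -12
l(u, U) = 20 + 18*U (l(u, U) = 2 - ((-22 + 4) + (-12 + 3)*(U + U)) = 2 - (-18 - 18*U) = 2 + (18 + 18*U) = 20 + 18*U)
2930 + l((9 + 9) - 6, V) = 2930 + (20 + 18*(-12)) = 2930 + (20 - 216) = 2930 - 196 = 2734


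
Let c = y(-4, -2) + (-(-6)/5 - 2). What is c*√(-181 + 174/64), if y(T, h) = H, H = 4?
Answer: 2*I*√11410/5 ≈ 42.727*I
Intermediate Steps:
y(T, h) = 4
c = 16/5 (c = 4 + (-(-6)/5 - 2) = 4 + (-2*(-⅗) - 2) = 4 + (6/5 - 2) = 4 - ⅘ = 16/5 ≈ 3.2000)
c*√(-181 + 174/64) = 16*√(-181 + 174/64)/5 = 16*√(-181 + 174*(1/64))/5 = 16*√(-181 + 87/32)/5 = 16*√(-5705/32)/5 = 16*(I*√11410/8)/5 = 2*I*√11410/5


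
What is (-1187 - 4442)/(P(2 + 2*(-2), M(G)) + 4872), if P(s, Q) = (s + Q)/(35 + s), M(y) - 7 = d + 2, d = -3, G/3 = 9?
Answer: -185757/160780 ≈ -1.1553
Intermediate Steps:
G = 27 (G = 3*9 = 27)
M(y) = 6 (M(y) = 7 + (-3 + 2) = 7 - 1 = 6)
P(s, Q) = (Q + s)/(35 + s)
(-1187 - 4442)/(P(2 + 2*(-2), M(G)) + 4872) = (-1187 - 4442)/((6 + (2 + 2*(-2)))/(35 + (2 + 2*(-2))) + 4872) = -5629/((6 + (2 - 4))/(35 + (2 - 4)) + 4872) = -5629/((6 - 2)/(35 - 2) + 4872) = -5629/(4/33 + 4872) = -5629/160780/33 = -5629*33/160780 = -185757/160780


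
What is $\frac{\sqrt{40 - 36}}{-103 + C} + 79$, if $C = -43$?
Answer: $\frac{5766}{73} \approx 78.986$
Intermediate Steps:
$\frac{\sqrt{40 - 36}}{-103 + C} + 79 = \frac{\sqrt{40 - 36}}{-103 - 43} + 79 = \frac{\sqrt{4}}{-146} + 79 = 2 \left(- \frac{1}{146}\right) + 79 = - \frac{1}{73} + 79 = \frac{5766}{73}$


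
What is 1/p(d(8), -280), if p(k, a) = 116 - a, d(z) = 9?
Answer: 1/396 ≈ 0.0025253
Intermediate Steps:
1/p(d(8), -280) = 1/(116 - 1*(-280)) = 1/(116 + 280) = 1/396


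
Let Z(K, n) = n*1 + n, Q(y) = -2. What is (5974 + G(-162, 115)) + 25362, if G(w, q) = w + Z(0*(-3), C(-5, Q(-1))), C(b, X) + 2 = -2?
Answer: 31166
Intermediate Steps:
C(b, X) = -4 (C(b, X) = -2 - 2 = -4)
Z(K, n) = 2*n (Z(K, n) = n + n = 2*n)
G(w, q) = -8 + w (G(w, q) = w + 2*(-4) = w - 8 = -8 + w)
(5974 + G(-162, 115)) + 25362 = (5974 + (-8 - 162)) + 25362 = (5974 - 170) + 25362 = 5804 + 25362 = 31166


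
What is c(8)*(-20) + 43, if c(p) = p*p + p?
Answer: -1397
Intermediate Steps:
c(p) = p + p² (c(p) = p² + p = p + p²)
c(8)*(-20) + 43 = (8*(1 + 8))*(-20) + 43 = (8*9)*(-20) + 43 = 72*(-20) + 43 = -1440 + 43 = -1397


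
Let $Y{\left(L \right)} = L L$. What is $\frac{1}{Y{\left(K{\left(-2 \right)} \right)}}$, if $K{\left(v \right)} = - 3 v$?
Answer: $\frac{1}{36} \approx 0.027778$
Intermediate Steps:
$Y{\left(L \right)} = L^{2}$
$\frac{1}{Y{\left(K{\left(-2 \right)} \right)}} = \frac{1}{\left(\left(-3\right) \left(-2\right)\right)^{2}} = \frac{1}{6^{2}} = \frac{1}{36}$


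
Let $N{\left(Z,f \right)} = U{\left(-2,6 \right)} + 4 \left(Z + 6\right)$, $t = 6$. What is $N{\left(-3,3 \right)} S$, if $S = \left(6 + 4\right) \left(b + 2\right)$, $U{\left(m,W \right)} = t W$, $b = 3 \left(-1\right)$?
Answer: $-480$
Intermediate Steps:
$b = -3$
$U{\left(m,W \right)} = 6 W$
$N{\left(Z,f \right)} = 60 + 4 Z$ ($N{\left(Z,f \right)} = 6 \cdot 6 + 4 \left(Z + 6\right) = 36 + 4 \left(6 + Z\right) = 36 + \left(24 + 4 Z\right) = 60 + 4 Z$)
$S = -10$ ($S = \left(6 + 4\right) \left(-3 + 2\right) = 10 \left(-1\right) = -10$)
$N{\left(-3,3 \right)} S = \left(60 + 4 \left(-3\right)\right) \left(-10\right) = \left(60 - 12\right) \left(-10\right) = 48 \left(-10\right) = -480$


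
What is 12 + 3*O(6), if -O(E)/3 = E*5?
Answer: -258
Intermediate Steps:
O(E) = -15*E (O(E) = -3*E*5 = -15*E)
12 + 3*O(6) = 12 + 3*(-15*6) = 12 + 3*(-90) = 12 - 270 = -258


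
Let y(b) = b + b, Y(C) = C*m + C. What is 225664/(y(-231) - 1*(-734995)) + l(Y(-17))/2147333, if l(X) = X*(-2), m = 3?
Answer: 484675650600/1577286950489 ≈ 0.30728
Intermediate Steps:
Y(C) = 4*C (Y(C) = C*3 + C = 3*C + C = 4*C)
l(X) = -2*X
y(b) = 2*b
225664/(y(-231) - 1*(-734995)) + l(Y(-17))/2147333 = 225664/(2*(-231) - 1*(-734995)) - 8*(-17)/2147333 = 225664/(-462 + 734995) - 2*(-68)*(1/2147333) = 225664/734533 + 136*(1/2147333) = 225664*(1/734533) + 136/2147333 = 225664/734533 + 136/2147333 = 484675650600/1577286950489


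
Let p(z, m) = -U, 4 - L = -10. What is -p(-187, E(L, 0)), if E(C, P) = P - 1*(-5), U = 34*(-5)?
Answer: -170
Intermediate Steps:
L = 14 (L = 4 - 1*(-10) = 4 + 10 = 14)
U = -170
E(C, P) = 5 + P (E(C, P) = P + 5 = 5 + P)
p(z, m) = 170 (p(z, m) = -1*(-170) = 170)
-p(-187, E(L, 0)) = -1*170 = -170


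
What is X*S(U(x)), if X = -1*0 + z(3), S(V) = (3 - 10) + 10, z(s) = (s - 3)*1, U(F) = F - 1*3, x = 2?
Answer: 0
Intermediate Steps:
U(F) = -3 + F (U(F) = F - 3 = -3 + F)
z(s) = -3 + s (z(s) = (-3 + s)*1 = -3 + s)
S(V) = 3 (S(V) = -7 + 10 = 3)
X = 0 (X = -1*0 + (-3 + 3) = 0 + 0 = 0)
X*S(U(x)) = 0*3 = 0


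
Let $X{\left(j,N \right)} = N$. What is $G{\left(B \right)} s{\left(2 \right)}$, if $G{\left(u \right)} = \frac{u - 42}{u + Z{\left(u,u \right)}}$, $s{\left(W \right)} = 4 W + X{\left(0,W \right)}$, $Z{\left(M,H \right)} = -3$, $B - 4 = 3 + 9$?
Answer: $-20$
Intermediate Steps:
$B = 16$ ($B = 4 + \left(3 + 9\right) = 4 + 12 = 16$)
$s{\left(W \right)} = 5 W$ ($s{\left(W \right)} = 4 W + W = 5 W$)
$G{\left(u \right)} = \frac{-42 + u}{-3 + u}$ ($G{\left(u \right)} = \frac{u - 42}{u - 3} = \frac{-42 + u}{-3 + u}$)
$G{\left(B \right)} s{\left(2 \right)} = \frac{-42 + 16}{-3 + 16} \cdot 5 \cdot 2 = \frac{1}{13} \left(-26\right) 10 = \left(-2\right) 10 = -20$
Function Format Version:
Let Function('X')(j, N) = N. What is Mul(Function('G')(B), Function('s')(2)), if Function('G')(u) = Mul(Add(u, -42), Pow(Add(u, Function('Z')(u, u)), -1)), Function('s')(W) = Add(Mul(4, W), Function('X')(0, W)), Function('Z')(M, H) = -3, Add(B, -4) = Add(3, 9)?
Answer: -20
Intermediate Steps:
B = 16 (B = Add(4, Add(3, 9)) = Add(4, 12) = 16)
Function('s')(W) = Mul(5, W) (Function('s')(W) = Add(Mul(4, W), W) = Mul(5, W))
Function('G')(u) = Mul(Pow(Add(-3, u), -1), Add(-42, u)) (Function('G')(u) = Mul(Add(u, -42), Pow(Add(u, -3), -1)) = Mul(Add(-42, u), Pow(Add(-3, u), -1)) = Mul(Pow(Add(-3, u), -1), Add(-42, u)))
Mul(Function('G')(B), Function('s')(2)) = Mul(Mul(Pow(Add(-3, 16), -1), Add(-42, 16)), Mul(5, 2)) = Mul(Mul(Pow(13, -1), -26), 10) = Mul(Mul(Rational(1, 13), -26), 10) = Mul(-2, 10) = -20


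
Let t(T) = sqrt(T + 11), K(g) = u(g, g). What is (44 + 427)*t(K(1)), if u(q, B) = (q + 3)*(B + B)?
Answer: 471*sqrt(19) ≈ 2053.0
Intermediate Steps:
u(q, B) = 2*B*(3 + q) (u(q, B) = (3 + q)*(2*B) = 2*B*(3 + q))
K(g) = 2*g*(3 + g)
t(T) = sqrt(11 + T)
(44 + 427)*t(K(1)) = (44 + 427)*sqrt(11 + 2*1*(3 + 1)) = 471*sqrt(11 + 2*1*4) = 471*sqrt(11 + 8) = 471*sqrt(19)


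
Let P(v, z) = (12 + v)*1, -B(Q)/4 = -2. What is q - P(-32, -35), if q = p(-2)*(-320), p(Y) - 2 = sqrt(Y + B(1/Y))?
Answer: -620 - 320*sqrt(6) ≈ -1403.8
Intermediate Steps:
B(Q) = 8 (B(Q) = -4*(-2) = 8)
p(Y) = 2 + sqrt(8 + Y) (p(Y) = 2 + sqrt(Y + 8) = 2 + sqrt(8 + Y))
q = -640 - 320*sqrt(6) (q = (2 + sqrt(8 - 2))*(-320) = (2 + sqrt(6))*(-320) = -640 - 320*sqrt(6) ≈ -1423.8)
P(v, z) = 12 + v
q - P(-32, -35) = (-640 - 320*sqrt(6)) - (12 - 32) = (-640 - 320*sqrt(6)) - 1*(-20) = (-640 - 320*sqrt(6)) + 20 = -620 - 320*sqrt(6)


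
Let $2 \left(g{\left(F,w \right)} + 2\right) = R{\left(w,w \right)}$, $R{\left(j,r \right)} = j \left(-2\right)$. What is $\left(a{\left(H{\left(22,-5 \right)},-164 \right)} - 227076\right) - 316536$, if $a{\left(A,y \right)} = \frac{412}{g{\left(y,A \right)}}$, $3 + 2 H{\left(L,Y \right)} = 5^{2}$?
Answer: $- \frac{7067368}{13} \approx -5.4364 \cdot 10^{5}$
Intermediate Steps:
$R{\left(j,r \right)} = - 2 j$
$g{\left(F,w \right)} = -2 - w$ ($g{\left(F,w \right)} = -2 + \frac{\left(-2\right) w}{2} = -2 - w$)
$H{\left(L,Y \right)} = 11$ ($H{\left(L,Y \right)} = - \frac{3}{2} + \frac{5^{2}}{2} = - \frac{3}{2} + \frac{1}{2} \cdot 25 = - \frac{3}{2} + \frac{25}{2} = 11$)
$a{\left(A,y \right)} = \frac{412}{-2 - A}$
$\left(a{\left(H{\left(22,-5 \right)},-164 \right)} - 227076\right) - 316536 = \left(\frac{412}{-2 - 11} - 227076\right) - 316536 = \left(\frac{412}{-13} - 227076\right) - 316536 = \left(412 \left(- \frac{1}{13}\right) - 227076\right) - 316536 = \left(- \frac{412}{13} - 227076\right) - 316536 = - \frac{2952400}{13} - 316536 = - \frac{7067368}{13}$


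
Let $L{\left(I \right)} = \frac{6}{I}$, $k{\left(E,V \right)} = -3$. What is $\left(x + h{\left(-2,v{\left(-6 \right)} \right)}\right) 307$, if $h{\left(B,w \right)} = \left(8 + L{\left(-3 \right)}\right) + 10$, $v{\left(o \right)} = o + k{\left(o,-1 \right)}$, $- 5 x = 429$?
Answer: $- \frac{107143}{5} \approx -21429.0$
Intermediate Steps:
$x = - \frac{429}{5}$ ($x = \left(- \frac{1}{5}\right) 429 = - \frac{429}{5} \approx -85.8$)
$v{\left(o \right)} = -3 + o$ ($v{\left(o \right)} = o - 3 = -3 + o$)
$h{\left(B,w \right)} = 16$ ($h{\left(B,w \right)} = \left(8 + \frac{6}{-3}\right) + 10 = \left(8 + 6 \left(- \frac{1}{3}\right)\right) + 10 = \left(8 - 2\right) + 10 = 6 + 10 = 16$)
$\left(x + h{\left(-2,v{\left(-6 \right)} \right)}\right) 307 = \left(- \frac{429}{5} + 16\right) 307 = \left(- \frac{349}{5}\right) 307 = - \frac{107143}{5}$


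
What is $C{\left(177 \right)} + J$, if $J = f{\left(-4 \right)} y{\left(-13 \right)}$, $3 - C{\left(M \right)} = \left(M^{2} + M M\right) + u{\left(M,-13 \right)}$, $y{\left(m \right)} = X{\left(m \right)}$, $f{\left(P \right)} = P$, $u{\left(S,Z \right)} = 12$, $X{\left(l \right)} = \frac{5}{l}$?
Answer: $- \frac{814651}{13} \approx -62665.0$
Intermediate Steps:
$y{\left(m \right)} = \frac{5}{m}$
$C{\left(M \right)} = -9 - 2 M^{2}$ ($C{\left(M \right)} = 3 - \left(\left(M^{2} + M M\right) + 12\right) = 3 - \left(\left(M^{2} + M^{2}\right) + 12\right) = 3 - \left(2 M^{2} + 12\right) = 3 - \left(12 + 2 M^{2}\right) = -9 - 2 M^{2}$)
$J = \frac{20}{13}$ ($J = - 4 \frac{5}{-13} = - 4 \cdot 5 \left(- \frac{1}{13}\right) = \left(-4\right) \left(- \frac{5}{13}\right) = \frac{20}{13} \approx 1.5385$)
$C{\left(177 \right)} + J = \left(-9 - 2 \cdot 177^{2}\right) + \frac{20}{13} = \left(-9 - 62658\right) + \frac{20}{13} = -62667 + \frac{20}{13} = - \frac{814651}{13}$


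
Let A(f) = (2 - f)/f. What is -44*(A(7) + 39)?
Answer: -11792/7 ≈ -1684.6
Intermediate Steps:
A(f) = (2 - f)/f
-44*(A(7) + 39) = -44*((2 - 1*7)/7 + 39) = -44*((2 - 7)/7 + 39) = -44*((⅐)*(-5) + 39) = -44*(-5/7 + 39) = -44*268/7 = -11792/7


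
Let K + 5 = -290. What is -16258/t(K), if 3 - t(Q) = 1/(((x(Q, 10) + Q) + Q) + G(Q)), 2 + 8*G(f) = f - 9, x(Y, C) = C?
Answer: -40206034/7423 ≈ -5416.4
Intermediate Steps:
K = -295 (K = -5 - 290 = -295)
G(f) = -11/8 + f/8 (G(f) = -1/4 + (f - 9)/8 = -1/4 + (-9 + f)/8 = -1/4 + (-9/8 + f/8) = -11/8 + f/8)
t(Q) = 3 - 1/(69/8 + 17*Q/8) (t(Q) = 3 - 1/(((10 + Q) + Q) + (-11/8 + Q/8)) = 3 - 1/((10 + 2*Q) + (-11/8 + Q/8)) = 3 - 1/(69/8 + 17*Q/8))
-16258/t(K) = -16258*(69 + 17*(-295))/(199 + 51*(-295)) = -16258*(69 - 5015)/(199 - 15045) = -16258/(-14846/(-4946)) = -16258/((-1/4946*(-14846))) = -16258/7423/2473 = -16258*2473/7423 = -40206034/7423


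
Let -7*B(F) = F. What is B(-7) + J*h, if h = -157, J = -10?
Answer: 1571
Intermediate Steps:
B(F) = -F/7
B(-7) + J*h = -1/7*(-7) - 10*(-157) = 1 + 1570 = 1571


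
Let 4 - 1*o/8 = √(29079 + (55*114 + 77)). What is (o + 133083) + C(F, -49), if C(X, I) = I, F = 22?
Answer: 133066 - 8*√35426 ≈ 1.3156e+5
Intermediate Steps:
o = 32 - 8*√35426 (o = 32 - 8*√(29079 + (55*114 + 77)) = 32 - 8*√(29079 + (6270 + 77)) = 32 - 8*√(29079 + 6347) = 32 - 8*√35426 ≈ -1473.7)
(o + 133083) + C(F, -49) = ((32 - 8*√35426) + 133083) - 49 = (133115 - 8*√35426) - 49 = 133066 - 8*√35426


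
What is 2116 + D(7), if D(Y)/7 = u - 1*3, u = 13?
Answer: 2186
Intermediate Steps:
D(Y) = 70 (D(Y) = 7*(13 - 1*3) = 7*(13 - 3) = 7*10 = 70)
2116 + D(7) = 2116 + 70 = 2186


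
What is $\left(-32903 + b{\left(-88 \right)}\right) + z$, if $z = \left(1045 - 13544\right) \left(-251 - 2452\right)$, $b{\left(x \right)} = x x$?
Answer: $33759638$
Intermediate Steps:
$b{\left(x \right)} = x^{2}$
$z = 33784797$ ($z = \left(-12499\right) \left(-2703\right) = 33784797$)
$\left(-32903 + b{\left(-88 \right)}\right) + z = \left(-32903 + \left(-88\right)^{2}\right) + 33784797 = \left(-32903 + 7744\right) + 33784797 = -25159 + 33784797 = 33759638$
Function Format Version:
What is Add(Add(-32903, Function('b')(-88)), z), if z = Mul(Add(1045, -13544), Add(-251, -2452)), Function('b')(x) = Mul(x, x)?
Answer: 33759638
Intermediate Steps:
Function('b')(x) = Pow(x, 2)
z = 33784797 (z = Mul(-12499, -2703) = 33784797)
Add(Add(-32903, Function('b')(-88)), z) = Add(Add(-32903, Pow(-88, 2)), 33784797) = Add(Add(-32903, 7744), 33784797) = Add(-25159, 33784797) = 33759638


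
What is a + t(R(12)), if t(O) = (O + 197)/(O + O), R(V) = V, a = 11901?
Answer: 285833/24 ≈ 11910.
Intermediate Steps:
t(O) = (197 + O)/(2*O) (t(O) = (197 + O)/((2*O)) = (197 + O)*(1/(2*O)) = (197 + O)/(2*O))
a + t(R(12)) = 11901 + (½)*(197 + 12)/12 = 11901 + (½)*(1/12)*209 = 11901 + 209/24 = 285833/24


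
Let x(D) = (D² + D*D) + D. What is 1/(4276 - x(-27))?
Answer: 1/2845 ≈ 0.00035149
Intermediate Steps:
x(D) = D + 2*D² (x(D) = (D² + D²) + D = 2*D² + D = D + 2*D²)
1/(4276 - x(-27)) = 1/(4276 - (-27)*(1 + 2*(-27))) = 1/(4276 - (-27)*(1 - 54)) = 1/(4276 - (-27)*(-53)) = 1/(4276 - 1*1431) = 1/(4276 - 1431) = 1/2845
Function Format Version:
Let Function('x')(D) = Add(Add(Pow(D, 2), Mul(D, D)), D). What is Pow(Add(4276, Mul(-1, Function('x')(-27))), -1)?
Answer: Rational(1, 2845) ≈ 0.00035149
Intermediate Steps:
Function('x')(D) = Add(D, Mul(2, Pow(D, 2))) (Function('x')(D) = Add(Add(Pow(D, 2), Pow(D, 2)), D) = Add(Mul(2, Pow(D, 2)), D) = Add(D, Mul(2, Pow(D, 2))))
Pow(Add(4276, Mul(-1, Function('x')(-27))), -1) = Pow(Add(4276, Mul(-1, Mul(-27, Add(1, Mul(2, -27))))), -1) = Pow(Add(4276, Mul(-1, Mul(-27, Add(1, -54)))), -1) = Pow(Add(4276, Mul(-1, Mul(-27, -53))), -1) = Pow(Add(4276, Mul(-1, 1431)), -1) = Pow(Add(4276, -1431), -1) = Pow(2845, -1) = Rational(1, 2845)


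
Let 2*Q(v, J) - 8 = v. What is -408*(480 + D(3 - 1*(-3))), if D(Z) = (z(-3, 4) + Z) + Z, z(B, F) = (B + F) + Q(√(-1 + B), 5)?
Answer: -202776 - 408*I ≈ -2.0278e+5 - 408.0*I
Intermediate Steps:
Q(v, J) = 4 + v/2
z(B, F) = 4 + B + F + √(-1 + B)/2 (z(B, F) = (B + F) + (4 + √(-1 + B)/2) = 4 + B + F + √(-1 + B)/2)
D(Z) = 5 + I + 2*Z (D(Z) = ((4 - 3 + 4 + √(-1 - 3)/2) + Z) + Z = ((4 - 3 + 4 + √(-4)/2) + Z) + Z = ((4 - 3 + 4 + (2*I)/2) + Z) + Z = ((4 - 3 + 4 + I) + Z) + Z = ((5 + I) + Z) + Z = (5 + I + Z) + Z = 5 + I + 2*Z)
-408*(480 + D(3 - 1*(-3))) = -408*(480 + (5 + I + 2*(3 - 1*(-3)))) = -408*(480 + (5 + I + 2*(3 + 3))) = -408*(480 + (5 + I + 2*6)) = -408*(480 + (5 + I + 12)) = -408*(480 + (17 + I)) = -408*(497 + I) = -202776 - 408*I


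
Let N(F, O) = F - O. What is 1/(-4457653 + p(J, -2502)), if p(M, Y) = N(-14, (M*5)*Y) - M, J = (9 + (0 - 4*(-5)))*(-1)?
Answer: -1/4820428 ≈ -2.0745e-7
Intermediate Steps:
J = -29 (J = (9 + (0 + 20))*(-1) = (9 + 20)*(-1) = 29*(-1) = -29)
p(M, Y) = -14 - M - 5*M*Y (p(M, Y) = (-14 - M*5*Y) - M = (-14 - 5*M*Y) - M = -14 - M - 5*M*Y)
1/(-4457653 + p(J, -2502)) = 1/(-4457653 + (-14 - 1*(-29) - 5*(-29)*(-2502))) = 1/(-4457653 + (-14 + 29 - 362790)) = 1/(-4457653 - 362775) = 1/(-4820428) = -1/4820428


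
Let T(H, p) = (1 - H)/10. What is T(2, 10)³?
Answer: -1/1000 ≈ -0.0010000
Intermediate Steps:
T(H, p) = ⅒ - H/10 (T(H, p) = (1 - H)*(⅒) = ⅒ - H/10)
T(2, 10)³ = (⅒ - ⅒*2)³ = (⅒ - ⅕)³ = (-⅒)³ = -1/1000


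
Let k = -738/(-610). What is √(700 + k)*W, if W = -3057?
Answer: -3057*√65230045/305 ≈ -80951.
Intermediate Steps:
k = 369/305 (k = -738*(-1/610) = 369/305 ≈ 1.2098)
√(700 + k)*W = √(700 + 369/305)*(-3057) = √(213869/305)*(-3057) = (√65230045/305)*(-3057) = -3057*√65230045/305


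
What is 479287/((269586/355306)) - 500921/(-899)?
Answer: 76614469940842/121178907 ≈ 6.3224e+5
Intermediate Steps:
479287/((269586/355306)) - 500921/(-899) = 479287/((269586*(1/355306))) - 500921*(-1/899) = 479287/(134793/177653) + 500921/899 = 479287*(177653/134793) + 500921/899 = 85146773411/134793 + 500921/899 = 76614469940842/121178907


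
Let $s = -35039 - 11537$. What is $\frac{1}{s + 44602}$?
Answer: $- \frac{1}{1974} \approx -0.00050659$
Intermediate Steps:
$s = -46576$
$\frac{1}{s + 44602} = \frac{1}{-46576 + 44602} = \frac{1}{-1974} = - \frac{1}{1974}$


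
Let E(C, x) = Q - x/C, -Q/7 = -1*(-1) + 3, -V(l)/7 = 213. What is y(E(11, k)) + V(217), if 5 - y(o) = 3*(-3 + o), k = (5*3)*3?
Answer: -15188/11 ≈ -1380.7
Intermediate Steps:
V(l) = -1491 (V(l) = -7*213 = -1491)
Q = -28 (Q = -7*(-1*(-1) + 3) = -7*(1 + 3) = -7*4 = -28)
k = 45 (k = 15*3 = 45)
E(C, x) = -28 - x/C
y(o) = 14 - 3*o (y(o) = 5 - 3*(-3 + o) = 5 - (-9 + 3*o) = 5 + (9 - 3*o) = 14 - 3*o)
y(E(11, k)) + V(217) = (14 - 3*(-28 - 1*45/11)) - 1491 = (14 - 3*(-28 - 1*45*1/11)) - 1491 = (14 - 3*(-28 - 45/11)) - 1491 = (14 - 3*(-353/11)) - 1491 = (14 + 1059/11) - 1491 = 1213/11 - 1491 = -15188/11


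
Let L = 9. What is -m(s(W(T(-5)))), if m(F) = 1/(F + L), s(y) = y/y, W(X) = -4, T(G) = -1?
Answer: -1/10 ≈ -0.10000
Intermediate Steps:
s(y) = 1
m(F) = 1/(9 + F) (m(F) = 1/(F + 9) = 1/(9 + F))
-m(s(W(T(-5)))) = -1/(9 + 1) = -1/10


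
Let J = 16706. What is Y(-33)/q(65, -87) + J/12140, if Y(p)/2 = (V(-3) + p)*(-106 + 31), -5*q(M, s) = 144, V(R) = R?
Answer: -564886/3035 ≈ -186.12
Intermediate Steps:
q(M, s) = -144/5 (q(M, s) = -⅕*144 = -144/5)
Y(p) = 450 - 150*p (Y(p) = 2*((-3 + p)*(-106 + 31)) = 2*((-3 + p)*(-75)) = 2*(225 - 75*p) = 450 - 150*p)
Y(-33)/q(65, -87) + J/12140 = (450 - 150*(-33))/(-144/5) + 16706/12140 = (450 + 4950)*(-5/144) + 16706*(1/12140) = 5400*(-5/144) + 8353/6070 = -375/2 + 8353/6070 = -564886/3035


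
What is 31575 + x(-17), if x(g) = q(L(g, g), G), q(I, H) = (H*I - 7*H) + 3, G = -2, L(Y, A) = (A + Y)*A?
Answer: 30436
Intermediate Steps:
L(Y, A) = A*(A + Y)
q(I, H) = 3 - 7*H + H*I (q(I, H) = (-7*H + H*I) + 3 = 3 - 7*H + H*I)
x(g) = 17 - 4*g² (x(g) = 3 - 7*(-2) - 2*g*(g + g) = 3 + 14 - 2*g*2*g = 3 + 14 - 4*g² = 17 - 4*g²)
31575 + x(-17) = 31575 + (17 - 4*(-17)²) = 31575 + (17 - 4*289) = 31575 + (17 - 1156) = 31575 - 1139 = 30436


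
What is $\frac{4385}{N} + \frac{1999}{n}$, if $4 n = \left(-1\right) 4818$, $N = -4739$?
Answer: $- \frac{29509987}{11416251} \approx -2.5849$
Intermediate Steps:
$n = - \frac{2409}{2}$ ($n = \frac{\left(-1\right) 4818}{4} = \frac{1}{4} \left(-4818\right) = - \frac{2409}{2} \approx -1204.5$)
$\frac{4385}{N} + \frac{1999}{n} = \frac{4385}{-4739} + \frac{1999}{- \frac{2409}{2}} = 4385 \left(- \frac{1}{4739}\right) + 1999 \left(- \frac{2}{2409}\right) = - \frac{4385}{4739} - \frac{3998}{2409} = - \frac{29509987}{11416251}$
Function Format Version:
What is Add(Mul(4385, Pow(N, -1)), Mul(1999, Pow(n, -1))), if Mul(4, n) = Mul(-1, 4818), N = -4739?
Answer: Rational(-29509987, 11416251) ≈ -2.5849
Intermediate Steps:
n = Rational(-2409, 2) (n = Mul(Rational(1, 4), Mul(-1, 4818)) = Mul(Rational(1, 4), -4818) = Rational(-2409, 2) ≈ -1204.5)
Add(Mul(4385, Pow(N, -1)), Mul(1999, Pow(n, -1))) = Add(Mul(4385, Pow(-4739, -1)), Mul(1999, Pow(Rational(-2409, 2), -1))) = Add(Mul(4385, Rational(-1, 4739)), Mul(1999, Rational(-2, 2409))) = Add(Rational(-4385, 4739), Rational(-3998, 2409)) = Rational(-29509987, 11416251)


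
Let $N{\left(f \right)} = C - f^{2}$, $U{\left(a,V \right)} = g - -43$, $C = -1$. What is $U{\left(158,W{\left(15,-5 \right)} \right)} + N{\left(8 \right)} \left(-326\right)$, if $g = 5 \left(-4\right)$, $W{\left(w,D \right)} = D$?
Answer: $21213$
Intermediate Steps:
$g = -20$
$U{\left(a,V \right)} = 23$ ($U{\left(a,V \right)} = -20 - -43 = -20 + 43 = 23$)
$N{\left(f \right)} = -1 - f^{2}$
$U{\left(158,W{\left(15,-5 \right)} \right)} + N{\left(8 \right)} \left(-326\right) = 23 + \left(-1 - 8^{2}\right) \left(-326\right) = 23 + \left(-1 - 64\right) \left(-326\right) = 23 - -21190 = 23 + 21190 = 21213$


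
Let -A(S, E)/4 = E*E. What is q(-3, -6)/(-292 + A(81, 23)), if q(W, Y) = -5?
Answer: 5/2408 ≈ 0.0020764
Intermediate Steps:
A(S, E) = -4*E² (A(S, E) = -4*E*E = -4*E²)
q(-3, -6)/(-292 + A(81, 23)) = -5/(-292 - 4*23²) = -5/(-292 - 4*529) = -5/(-292 - 2116) = -5/(-2408) = -1/2408*(-5) = 5/2408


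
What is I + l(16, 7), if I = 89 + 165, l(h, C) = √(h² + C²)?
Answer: 254 + √305 ≈ 271.46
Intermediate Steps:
l(h, C) = √(C² + h²)
I = 254
I + l(16, 7) = 254 + √(7² + 16²) = 254 + √(49 + 256) = 254 + √305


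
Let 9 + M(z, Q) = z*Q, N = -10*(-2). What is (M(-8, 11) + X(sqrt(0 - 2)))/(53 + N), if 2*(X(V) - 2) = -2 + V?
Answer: -96/73 + I*sqrt(2)/146 ≈ -1.3151 + 0.0096864*I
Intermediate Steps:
N = 20
M(z, Q) = -9 + Q*z (M(z, Q) = -9 + z*Q = -9 + Q*z)
X(V) = 1 + V/2 (X(V) = 2 + (-2 + V)/2 = 2 + (-1 + V/2) = 1 + V/2)
(M(-8, 11) + X(sqrt(0 - 2)))/(53 + N) = ((-9 + 11*(-8)) + (1 + sqrt(0 - 2)/2))/(53 + 20) = ((-9 - 88) + (1 + sqrt(-2)/2))/73 = (-97 + (1 + (I*sqrt(2))/2))/73 = (-97 + (1 + I*sqrt(2)/2))/73 = (-96 + I*sqrt(2)/2)/73 = -96/73 + I*sqrt(2)/146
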